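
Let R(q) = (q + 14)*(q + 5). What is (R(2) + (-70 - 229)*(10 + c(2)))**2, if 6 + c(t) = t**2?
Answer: 5198400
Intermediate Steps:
c(t) = -6 + t**2
R(q) = (5 + q)*(14 + q) (R(q) = (14 + q)*(5 + q) = (5 + q)*(14 + q))
(R(2) + (-70 - 229)*(10 + c(2)))**2 = ((70 + 2**2 + 19*2) + (-70 - 229)*(10 + (-6 + 2**2)))**2 = ((70 + 4 + 38) - 299*(10 + (-6 + 4)))**2 = (112 - 299*(10 - 2))**2 = (112 - 299*8)**2 = (112 - 2392)**2 = (-2280)**2 = 5198400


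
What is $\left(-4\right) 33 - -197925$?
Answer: $197793$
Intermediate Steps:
$\left(-4\right) 33 - -197925 = -132 + 197925 = 197793$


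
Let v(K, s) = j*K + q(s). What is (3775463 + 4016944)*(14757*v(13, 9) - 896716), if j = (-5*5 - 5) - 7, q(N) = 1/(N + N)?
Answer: -124585208316051/2 ≈ -6.2293e+13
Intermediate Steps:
q(N) = 1/(2*N)
j = -37 (j = (-25 - 5) - 7 = -30 - 7 = -37)
v(K, s) = 1/(2*s) - 37*K (v(K, s) = -37*K + 1/(2*s) = 1/(2*s) - 37*K)
(3775463 + 4016944)*(14757*v(13, 9) - 896716) = (3775463 + 4016944)*(14757*((½)/9 - 37*13) - 896716) = 7792407*(14757*((½)*(⅑) - 481) - 896716) = 7792407*(14757*(1/18 - 481) - 896716) = 7792407*(14757*(-8657/18) - 896716) = 7792407*(-42583783/6 - 896716) = 7792407*(-47964079/6) = -124585208316051/2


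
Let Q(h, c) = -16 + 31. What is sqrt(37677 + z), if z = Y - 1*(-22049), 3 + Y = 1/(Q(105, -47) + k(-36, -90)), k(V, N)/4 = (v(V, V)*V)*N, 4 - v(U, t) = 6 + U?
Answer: sqrt(11596822760300730)/440655 ≈ 244.38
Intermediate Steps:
v(U, t) = -2 - U (v(U, t) = 4 - (6 + U) = 4 + (-6 - U) = -2 - U)
Q(h, c) = 15
k(V, N) = 4*N*V*(-2 - V) (k(V, N) = 4*(((-2 - V)*V)*N) = 4*((V*(-2 - V))*N) = 4*(N*V*(-2 - V)) = 4*N*V*(-2 - V))
Y = -1321964/440655 (Y = -3 + 1/(15 - 4*(-90)*(-36)*(2 - 36)) = -3 + 1/(15 - 4*(-90)*(-36)*(-34)) = -3 + 1/(15 + 440640) = -3 + 1/440655 = -1321964/440655 ≈ -3.0000)
z = 9714680131/440655 (z = -1321964/440655 - 1*(-22049) = -1321964/440655 + 22049 = 9714680131/440655 ≈ 22046.)
sqrt(37677 + z) = sqrt(37677 + 9714680131/440655) = sqrt(26317238566/440655) = sqrt(11596822760300730)/440655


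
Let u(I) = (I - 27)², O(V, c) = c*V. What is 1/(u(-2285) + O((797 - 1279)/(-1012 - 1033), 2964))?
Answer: 2045/10932657128 ≈ 1.8705e-7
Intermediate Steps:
O(V, c) = V*c
u(I) = (-27 + I)²
1/(u(-2285) + O((797 - 1279)/(-1012 - 1033), 2964)) = 1/((-27 - 2285)² + ((797 - 1279)/(-1012 - 1033))*2964) = 1/((-2312)² - 482/(-2045)*2964) = 1/(5345344 - 482*(-1/2045)*2964) = 1/(5345344 + (482/2045)*2964) = 1/(5345344 + 1428648/2045) = 1/(10932657128/2045) = 2045/10932657128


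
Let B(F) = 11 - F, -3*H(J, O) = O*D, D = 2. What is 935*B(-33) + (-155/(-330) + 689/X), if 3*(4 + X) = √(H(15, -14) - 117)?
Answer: 2045118413/49830 - 2067*I*√969/755 ≈ 41042.0 - 85.223*I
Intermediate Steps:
H(J, O) = -2*O/3 (H(J, O) = -O*2/3 = -2*O/3)
X = -4 + I*√969/9 (X = -4 + √(-⅔*(-14) - 117)/3 = -4 + √(28/3 - 117)/3 = -4 + √(-323/3)/3 = -4 + (I*√969/3)/3 = -4 + I*√969/9 ≈ -4.0 + 3.4588*I)
935*B(-33) + (-155/(-330) + 689/X) = 935*(11 - 1*(-33)) + (-155/(-330) + 689/(-4 + I*√969/9)) = 935*(11 + 33) + (-155*(-1/330) + 689/(-4 + I*√969/9)) = 935*44 + (31/66 + 689/(-4 + I*√969/9)) = 41140 + (31/66 + 689/(-4 + I*√969/9)) = 2715271/66 + 689/(-4 + I*√969/9)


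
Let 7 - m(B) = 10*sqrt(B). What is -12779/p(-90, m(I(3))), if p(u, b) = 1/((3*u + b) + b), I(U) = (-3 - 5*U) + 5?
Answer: 3271424 + 255580*I*sqrt(13) ≈ 3.2714e+6 + 9.2151e+5*I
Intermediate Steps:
I(U) = 2 - 5*U
m(B) = 7 - 10*sqrt(B)
p(u, b) = 1/(2*b + 3*u) (p(u, b) = 1/((b + 3*u) + b) = 1/(2*b + 3*u))
-12779/p(-90, m(I(3))) = -(-3450330 + 25558*(7 - 10*sqrt(2 - 5*3))) = -(-3450330 + 25558*(7 - 10*sqrt(2 - 15))) = -(-3450330 + 25558*(7 - 10*I*sqrt(13))) = -(-3271424 - 255580*I*sqrt(13)) = -12779*(-256 - 20*I*sqrt(13)) = 3271424 + 255580*I*sqrt(13)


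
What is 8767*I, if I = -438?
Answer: -3839946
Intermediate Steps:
8767*I = 8767*(-438) = -3839946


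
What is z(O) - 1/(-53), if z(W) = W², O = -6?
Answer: 1909/53 ≈ 36.019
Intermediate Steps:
z(O) - 1/(-53) = (-6)² - 1/(-53) = 36 - 1*(-1/53) = 36 + 1/53 = 1909/53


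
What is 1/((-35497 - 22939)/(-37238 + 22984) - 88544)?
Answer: -7127/631023870 ≈ -1.1294e-5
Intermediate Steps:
1/((-35497 - 22939)/(-37238 + 22984) - 88544) = 1/(-58436/(-14254) - 88544) = 1/(-58436*(-1/14254) - 88544) = 1/(29218/7127 - 88544) = 1/(-631023870/7127) = -7127/631023870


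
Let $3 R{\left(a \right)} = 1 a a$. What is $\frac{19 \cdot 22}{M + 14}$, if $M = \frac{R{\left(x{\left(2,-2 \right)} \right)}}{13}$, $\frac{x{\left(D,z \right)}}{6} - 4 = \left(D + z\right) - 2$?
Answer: $\frac{2717}{115} \approx 23.626$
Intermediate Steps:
$x{\left(D,z \right)} = 12 + 6 D + 6 z$ ($x{\left(D,z \right)} = 24 + 6 \left(\left(D + z\right) - 2\right) = 24 + 6 \left(-2 + D + z\right) = 24 + \left(-12 + 6 D + 6 z\right) = 12 + 6 D + 6 z$)
$R{\left(a \right)} = \frac{a^{2}}{3}$ ($R{\left(a \right)} = \frac{1 a a}{3} = \frac{a a}{3} = \frac{a^{2}}{3}$)
$M = \frac{48}{13}$ ($M = \frac{\frac{1}{3} \left(12 + 6 \cdot 2 + 6 \left(-2\right)\right)^{2}}{13} = \frac{\left(12 + 12 - 12\right)^{2}}{3} \cdot \frac{1}{13} = \frac{12^{2}}{3} \cdot \frac{1}{13} = \frac{1}{3} \cdot 144 \cdot \frac{1}{13} = 48 \cdot \frac{1}{13} = \frac{48}{13} \approx 3.6923$)
$\frac{19 \cdot 22}{M + 14} = \frac{19 \cdot 22}{\frac{48}{13} + 14} = \frac{418}{\frac{230}{13}} = 418 \cdot \frac{13}{230} = \frac{2717}{115}$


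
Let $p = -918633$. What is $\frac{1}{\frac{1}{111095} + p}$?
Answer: $- \frac{111095}{102055533134} \approx -1.0886 \cdot 10^{-6}$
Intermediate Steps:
$\frac{1}{\frac{1}{111095} + p} = \frac{1}{\frac{1}{111095} - 918633} = \frac{1}{- \frac{102055533134}{111095}} = - \frac{111095}{102055533134}$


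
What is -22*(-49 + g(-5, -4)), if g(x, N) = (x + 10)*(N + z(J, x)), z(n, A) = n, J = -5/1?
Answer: 2068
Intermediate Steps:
J = -5 ≈ -5.0000
g(x, N) = (-5 + N)*(10 + x) (g(x, N) = (x + 10)*(N - 5) = (10 + x)*(-5 + N) = (-5 + N)*(10 + x))
-22*(-49 + g(-5, -4)) = -22*(-49 + (-50 - 5*(-5) + 10*(-4) - 4*(-5))) = -22*(-49 + (-50 + 25 - 40 + 20)) = -22*(-49 - 45) = -22*(-94) = 2068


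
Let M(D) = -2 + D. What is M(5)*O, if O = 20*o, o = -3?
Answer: -180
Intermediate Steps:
O = -60 (O = 20*(-3) = -60)
M(5)*O = (-2 + 5)*(-60) = 3*(-60) = -180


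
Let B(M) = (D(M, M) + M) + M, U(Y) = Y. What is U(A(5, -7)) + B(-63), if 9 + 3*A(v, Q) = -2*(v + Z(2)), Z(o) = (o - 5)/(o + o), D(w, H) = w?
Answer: -1169/6 ≈ -194.83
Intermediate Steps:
Z(o) = (-5 + o)/(2*o) (Z(o) = (-5 + o)/((2*o)) = (-5 + o)*(1/(2*o)) = (-5 + o)/(2*o))
A(v, Q) = -5/2 - 2*v/3 (A(v, Q) = -3 + (-2*(v + (½)*(-5 + 2)/2))/3 = -3 + (-2*(v + (½)*(½)*(-3)))/3 = -3 + (-2*(v - ¾))/3 = -3 + (-2*(-¾ + v))/3 = -3 + (3/2 - 2*v)/3 = -3 + (½ - 2*v/3) = -5/2 - 2*v/3)
B(M) = 3*M (B(M) = (M + M) + M = 2*M + M = 3*M)
U(A(5, -7)) + B(-63) = (-5/2 - ⅔*5) + 3*(-63) = (-5/2 - 10/3) - 189 = -35/6 - 189 = -1169/6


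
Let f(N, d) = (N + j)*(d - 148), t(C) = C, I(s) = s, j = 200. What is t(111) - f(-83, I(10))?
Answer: 16257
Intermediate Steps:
f(N, d) = (-148 + d)*(200 + N) (f(N, d) = (N + 200)*(d - 148) = (200 + N)*(-148 + d) = (-148 + d)*(200 + N))
t(111) - f(-83, I(10)) = 111 - (-29600 - 148*(-83) + 200*10 - 83*10) = 111 - (-29600 + 12284 + 2000 - 830) = 111 - 1*(-16146) = 111 + 16146 = 16257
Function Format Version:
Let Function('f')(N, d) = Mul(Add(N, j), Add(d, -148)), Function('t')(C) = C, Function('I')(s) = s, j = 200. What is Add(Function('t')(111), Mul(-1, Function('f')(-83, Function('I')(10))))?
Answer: 16257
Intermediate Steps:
Function('f')(N, d) = Mul(Add(-148, d), Add(200, N)) (Function('f')(N, d) = Mul(Add(N, 200), Add(d, -148)) = Mul(Add(200, N), Add(-148, d)) = Mul(Add(-148, d), Add(200, N)))
Add(Function('t')(111), Mul(-1, Function('f')(-83, Function('I')(10)))) = Add(111, Mul(-1, Add(-29600, Mul(-148, -83), Mul(200, 10), Mul(-83, 10)))) = Add(111, Mul(-1, Add(-29600, 12284, 2000, -830))) = Add(111, Mul(-1, -16146)) = Add(111, 16146) = 16257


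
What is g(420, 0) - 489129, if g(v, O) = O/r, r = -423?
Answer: -489129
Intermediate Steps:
g(v, O) = -O/423 (g(v, O) = O/(-423) = O*(-1/423) = -O/423)
g(420, 0) - 489129 = -1/423*0 - 489129 = 0 - 489129 = -489129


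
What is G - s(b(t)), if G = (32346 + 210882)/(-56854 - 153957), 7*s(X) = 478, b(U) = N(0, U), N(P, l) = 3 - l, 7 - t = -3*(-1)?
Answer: -102470254/1475677 ≈ -69.439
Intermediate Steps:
t = 4 (t = 7 - (-3)*(-1) = 7 - 1*3 = 7 - 3 = 4)
b(U) = 3 - U
s(X) = 478/7 (s(X) = (⅐)*478 = 478/7)
G = -243228/210811 (G = 243228/(-210811) = 243228*(-1/210811) = -243228/210811 ≈ -1.1538)
G - s(b(t)) = -243228/210811 - 1*478/7 = -243228/210811 - 478/7 = -102470254/1475677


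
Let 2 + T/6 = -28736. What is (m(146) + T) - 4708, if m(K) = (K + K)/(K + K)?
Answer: -177135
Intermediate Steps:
T = -172428 (T = -12 + 6*(-28736) = -12 - 172416 = -172428)
m(K) = 1 (m(K) = (2*K)/((2*K)) = (2*K)*(1/(2*K)) = 1)
(m(146) + T) - 4708 = (1 - 172428) - 4708 = -172427 - 4708 = -177135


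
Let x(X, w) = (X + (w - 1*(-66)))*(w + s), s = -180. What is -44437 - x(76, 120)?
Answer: -28717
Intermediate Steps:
x(X, w) = (-180 + w)*(66 + X + w) (x(X, w) = (X + (w - 1*(-66)))*(w - 180) = (X + (w + 66))*(-180 + w) = (X + (66 + w))*(-180 + w) = (66 + X + w)*(-180 + w) = (-180 + w)*(66 + X + w))
-44437 - x(76, 120) = -44437 - (-11880 + 120² - 180*76 - 114*120 + 76*120) = -44437 - (-11880 + 14400 - 13680 - 13680 + 9120) = -44437 - 1*(-15720) = -44437 + 15720 = -28717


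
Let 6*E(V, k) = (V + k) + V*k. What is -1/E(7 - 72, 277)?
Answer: 2/5931 ≈ 0.00033721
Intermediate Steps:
E(V, k) = V/6 + k/6 + V*k/6 (E(V, k) = ((V + k) + V*k)/6 = (V + k + V*k)/6 = V/6 + k/6 + V*k/6)
-1/E(7 - 72, 277) = -1/((7 - 72)/6 + (⅙)*277 + (⅙)*(7 - 72)*277) = -1/((⅙)*(-65) + 277/6 + (⅙)*(-65)*277) = -1/(-65/6 + 277/6 - 18005/6) = -1/(-5931/2) = -1*(-2/5931) = 2/5931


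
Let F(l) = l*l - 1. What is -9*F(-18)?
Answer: -2907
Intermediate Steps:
F(l) = -1 + l² (F(l) = l² - 1 = -1 + l²)
-9*F(-18) = -9*(-1 + (-18)²) = -9*(-1 + 324) = -9*323 = -2907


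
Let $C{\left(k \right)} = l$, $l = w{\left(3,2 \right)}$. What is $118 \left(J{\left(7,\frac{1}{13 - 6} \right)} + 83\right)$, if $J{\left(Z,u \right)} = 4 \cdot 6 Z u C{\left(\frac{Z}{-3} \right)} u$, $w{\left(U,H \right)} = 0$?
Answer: $9794$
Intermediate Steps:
$l = 0$
$C{\left(k \right)} = 0$
$J{\left(Z,u \right)} = 0$ ($J{\left(Z,u \right)} = 4 \cdot 6 Z u 0 u = 24 Z u 0 u = 0 u = 0$)
$118 \left(J{\left(7,\frac{1}{13 - 6} \right)} + 83\right) = 118 \left(0 + 83\right) = 118 \cdot 83 = 9794$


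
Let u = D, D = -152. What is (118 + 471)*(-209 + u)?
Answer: -212629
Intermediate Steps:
u = -152
(118 + 471)*(-209 + u) = (118 + 471)*(-209 - 152) = 589*(-361) = -212629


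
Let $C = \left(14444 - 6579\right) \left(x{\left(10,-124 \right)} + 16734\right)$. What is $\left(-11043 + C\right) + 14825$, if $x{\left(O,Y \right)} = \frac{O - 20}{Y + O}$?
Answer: $\frac{7502190769}{57} \approx 1.3162 \cdot 10^{8}$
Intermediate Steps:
$x{\left(O,Y \right)} = \frac{-20 + O}{O + Y}$
$C = \frac{7501975195}{57}$ ($C = \left(14444 - 6579\right) \left(\frac{-20 + 10}{10 - 124} + 16734\right) = 7865 \left(\frac{1}{-114} \left(-10\right) + 16734\right) = 7865 \left(\left(- \frac{1}{114}\right) \left(-10\right) + 16734\right) = 7865 \left(\frac{5}{57} + 16734\right) = 7865 \cdot \frac{953843}{57} = \frac{7501975195}{57} \approx 1.3161 \cdot 10^{8}$)
$\left(-11043 + C\right) + 14825 = \left(-11043 + \frac{7501975195}{57}\right) + 14825 = \frac{7501345744}{57} + 14825 = \frac{7502190769}{57}$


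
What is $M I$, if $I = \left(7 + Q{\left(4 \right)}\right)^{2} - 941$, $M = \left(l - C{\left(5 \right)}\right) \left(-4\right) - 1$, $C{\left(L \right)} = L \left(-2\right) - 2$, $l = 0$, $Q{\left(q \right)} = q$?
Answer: $40180$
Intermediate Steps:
$C{\left(L \right)} = -2 - 2 L$ ($C{\left(L \right)} = - 2 L - 2 = -2 - 2 L$)
$M = -49$ ($M = \left(0 - \left(-2 - 10\right)\right) \left(-4\right) - 1 = \left(0 - -12\right) \left(-4\right) - 1 = \left(0 + 12\right) \left(-4\right) - 1 = 12 \left(-4\right) - 1 = -48 - 1 = -49$)
$I = -820$ ($I = \left(7 + 4\right)^{2} - 941 = 11^{2} - 941 = 121 - 941 = -820$)
$M I = \left(-49\right) \left(-820\right) = 40180$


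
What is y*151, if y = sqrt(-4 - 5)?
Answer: 453*I ≈ 453.0*I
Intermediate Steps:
y = 3*I (y = sqrt(-9) = 3*I ≈ 3.0*I)
y*151 = (3*I)*151 = 453*I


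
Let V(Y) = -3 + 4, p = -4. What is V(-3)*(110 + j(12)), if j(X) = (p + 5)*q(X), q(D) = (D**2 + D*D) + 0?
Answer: 398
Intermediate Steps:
q(D) = 2*D**2 (q(D) = (D**2 + D**2) + 0 = 2*D**2 + 0 = 2*D**2)
j(X) = 2*X**2 (j(X) = (-4 + 5)*(2*X**2) = 1*(2*X**2) = 2*X**2)
V(Y) = 1
V(-3)*(110 + j(12)) = 1*(110 + 2*12**2) = 1*(110 + 2*144) = 1*(110 + 288) = 1*398 = 398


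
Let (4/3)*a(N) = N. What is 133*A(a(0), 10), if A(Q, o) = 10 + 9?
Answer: 2527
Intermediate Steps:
a(N) = 3*N/4
A(Q, o) = 19
133*A(a(0), 10) = 133*19 = 2527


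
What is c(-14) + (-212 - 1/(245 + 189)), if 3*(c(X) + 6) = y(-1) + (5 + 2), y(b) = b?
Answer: -93745/434 ≈ -216.00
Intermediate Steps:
c(X) = -4 (c(X) = -6 + (-1 + (5 + 2))/3 = -6 + (-1 + 7)/3 = -6 + (1/3)*6 = -6 + 2 = -4)
c(-14) + (-212 - 1/(245 + 189)) = -4 + (-212 - 1/(245 + 189)) = -4 + (-212 - 1/434) = -4 - 92009/434 = -93745/434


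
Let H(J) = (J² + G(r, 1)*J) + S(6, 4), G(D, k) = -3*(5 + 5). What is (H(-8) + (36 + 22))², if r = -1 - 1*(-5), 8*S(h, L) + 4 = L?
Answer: 131044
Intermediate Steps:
S(h, L) = -½ + L/8
r = 4 (r = -1 + 5 = 4)
G(D, k) = -30 (G(D, k) = -3*10 = -30)
H(J) = J² - 30*J (H(J) = (J² - 30*J) + (-½ + (⅛)*4) = (J² - 30*J) + (-½ + ½) = (J² - 30*J) + 0 = J² - 30*J)
(H(-8) + (36 + 22))² = (-8*(-30 - 8) + (36 + 22))² = (-8*(-38) + 58)² = (304 + 58)² = 362² = 131044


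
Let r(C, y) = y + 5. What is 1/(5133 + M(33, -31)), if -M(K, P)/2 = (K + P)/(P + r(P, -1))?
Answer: 27/138595 ≈ 0.00019481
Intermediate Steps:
r(C, y) = 5 + y
M(K, P) = -2*(K + P)/(4 + P) (M(K, P) = -2*(K + P)/(P + (5 - 1)) = -2*(K + P)/(P + 4) = -2*(K + P)/(4 + P))
1/(5133 + M(33, -31)) = 1/(5133 + 2*(-1*33 - 1*(-31))/(4 - 31)) = 1/(5133 + 2*(-33 + 31)/(-27)) = 1/(5133 + 2*(-1/27)*(-2)) = 1/(5133 + 4/27) = 1/(138595/27) = 27/138595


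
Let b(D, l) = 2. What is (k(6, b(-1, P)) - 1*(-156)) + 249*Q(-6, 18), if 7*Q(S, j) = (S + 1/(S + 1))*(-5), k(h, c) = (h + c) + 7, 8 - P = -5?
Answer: 8916/7 ≈ 1273.7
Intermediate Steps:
P = 13 (P = 8 - 1*(-5) = 8 + 5 = 13)
k(h, c) = 7 + c + h (k(h, c) = (c + h) + 7 = 7 + c + h)
Q(S, j) = -5*S/7 - 5/(7*(1 + S)) (Q(S, j) = ((S + 1/(S + 1))*(-5))/7 = ((S + 1/(1 + S))*(-5))/7 = (-5*S - 5/(1 + S))/7 = -5*S/7 - 5/(7*(1 + S)))
(k(6, b(-1, P)) - 1*(-156)) + 249*Q(-6, 18) = ((7 + 2 + 6) - 1*(-156)) + 249*(5*(-1 - 1*(-6) - 1*(-6)²)/(7*(1 - 6))) = (15 + 156) + 249*((5/7)*(-1 + 6 - 1*36)/(-5)) = 171 + 249*((5/7)*(-⅕)*(-1 + 6 - 36)) = 171 + 249*((5/7)*(-⅕)*(-31)) = 171 + 249*(31/7) = 171 + 7719/7 = 8916/7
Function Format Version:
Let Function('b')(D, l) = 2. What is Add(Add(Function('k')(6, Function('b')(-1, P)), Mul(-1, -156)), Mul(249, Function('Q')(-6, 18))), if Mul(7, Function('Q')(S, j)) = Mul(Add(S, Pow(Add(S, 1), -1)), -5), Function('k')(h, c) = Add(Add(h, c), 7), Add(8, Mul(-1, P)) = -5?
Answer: Rational(8916, 7) ≈ 1273.7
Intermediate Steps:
P = 13 (P = Add(8, Mul(-1, -5)) = Add(8, 5) = 13)
Function('k')(h, c) = Add(7, c, h) (Function('k')(h, c) = Add(Add(c, h), 7) = Add(7, c, h))
Function('Q')(S, j) = Add(Mul(Rational(-5, 7), S), Mul(Rational(-5, 7), Pow(Add(1, S), -1))) (Function('Q')(S, j) = Mul(Rational(1, 7), Mul(Add(S, Pow(Add(S, 1), -1)), -5)) = Mul(Rational(1, 7), Mul(Add(S, Pow(Add(1, S), -1)), -5)) = Mul(Rational(1, 7), Add(Mul(-5, S), Mul(-5, Pow(Add(1, S), -1)))) = Add(Mul(Rational(-5, 7), S), Mul(Rational(-5, 7), Pow(Add(1, S), -1))))
Add(Add(Function('k')(6, Function('b')(-1, P)), Mul(-1, -156)), Mul(249, Function('Q')(-6, 18))) = Add(Add(Add(7, 2, 6), Mul(-1, -156)), Mul(249, Mul(Rational(5, 7), Pow(Add(1, -6), -1), Add(-1, Mul(-1, -6), Mul(-1, Pow(-6, 2)))))) = Add(Add(15, 156), Mul(249, Mul(Rational(5, 7), Pow(-5, -1), Add(-1, 6, Mul(-1, 36))))) = Add(171, Mul(249, Mul(Rational(5, 7), Rational(-1, 5), Add(-1, 6, -36)))) = Add(171, Mul(249, Mul(Rational(5, 7), Rational(-1, 5), -31))) = Add(171, Mul(249, Rational(31, 7))) = Add(171, Rational(7719, 7)) = Rational(8916, 7)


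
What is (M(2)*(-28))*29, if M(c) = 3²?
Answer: -7308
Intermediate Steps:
M(c) = 9
(M(2)*(-28))*29 = (9*(-28))*29 = -252*29 = -7308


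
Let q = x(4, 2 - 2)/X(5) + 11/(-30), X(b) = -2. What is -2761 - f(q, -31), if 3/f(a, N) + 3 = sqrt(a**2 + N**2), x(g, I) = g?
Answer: -2379551101/861841 - 90*sqrt(869941)/861841 ≈ -2761.1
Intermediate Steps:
q = -71/30 (q = 4/(-2) + 11/(-30) = 4*(-1/2) + 11*(-1/30) = -2 - 11/30 = -71/30 ≈ -2.3667)
f(a, N) = 3/(-3 + sqrt(N**2 + a**2)) (f(a, N) = 3/(-3 + sqrt(a**2 + N**2)) = 3/(-3 + sqrt(N**2 + a**2)))
-2761 - f(q, -31) = -2761 - 3/(-3 + sqrt((-31)**2 + (-71/30)**2)) = -2761 - 3/(-3 + sqrt(961 + 5041/900)) = -2761 - 3/(-3 + sqrt(869941/900)) = -2761 - 3/(-3 + sqrt(869941)/30)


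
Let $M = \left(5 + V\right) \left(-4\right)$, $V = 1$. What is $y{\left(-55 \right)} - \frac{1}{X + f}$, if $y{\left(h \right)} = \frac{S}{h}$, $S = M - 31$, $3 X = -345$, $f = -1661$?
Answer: $\frac{1777}{1776} \approx 1.0006$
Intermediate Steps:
$X = -115$ ($X = \frac{1}{3} \left(-345\right) = -115$)
$M = -24$ ($M = \left(5 + 1\right) \left(-4\right) = 6 \left(-4\right) = -24$)
$S = -55$ ($S = -24 - 31 = -55$)
$y{\left(h \right)} = - \frac{55}{h}$
$y{\left(-55 \right)} - \frac{1}{X + f} = - \frac{55}{-55} - \frac{1}{-115 - 1661} = \left(-55\right) \left(- \frac{1}{55}\right) - \frac{1}{-1776} = 1 - - \frac{1}{1776} = 1 + \frac{1}{1776} = \frac{1777}{1776}$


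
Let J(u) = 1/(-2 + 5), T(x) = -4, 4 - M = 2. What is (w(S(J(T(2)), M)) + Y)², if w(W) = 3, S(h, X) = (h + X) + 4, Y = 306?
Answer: 95481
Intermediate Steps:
M = 2 (M = 4 - 1*2 = 4 - 2 = 2)
J(u) = ⅓ (J(u) = 1/3 = ⅓)
S(h, X) = 4 + X + h (S(h, X) = (X + h) + 4 = 4 + X + h)
(w(S(J(T(2)), M)) + Y)² = (3 + 306)² = 309² = 95481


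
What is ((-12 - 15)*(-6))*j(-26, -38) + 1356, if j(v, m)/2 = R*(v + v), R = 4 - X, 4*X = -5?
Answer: -87096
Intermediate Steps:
X = -5/4 (X = (1/4)*(-5) = -5/4 ≈ -1.2500)
R = 21/4 (R = 4 - 1*(-5/4) = 4 + 5/4 = 21/4 ≈ 5.2500)
j(v, m) = 21*v (j(v, m) = 2*(21*(v + v)/4) = 2*(21*(2*v)/4) = 2*(21*v/2) = 21*v)
((-12 - 15)*(-6))*j(-26, -38) + 1356 = ((-12 - 15)*(-6))*(21*(-26)) + 1356 = -27*(-6)*(-546) + 1356 = 162*(-546) + 1356 = -88452 + 1356 = -87096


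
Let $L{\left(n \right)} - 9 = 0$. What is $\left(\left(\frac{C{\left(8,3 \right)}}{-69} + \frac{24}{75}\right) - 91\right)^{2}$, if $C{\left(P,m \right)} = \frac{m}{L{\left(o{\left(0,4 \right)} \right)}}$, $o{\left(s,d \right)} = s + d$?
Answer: $\frac{220236858436}{26780625} \approx 8223.7$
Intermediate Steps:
$o{\left(s,d \right)} = d + s$
$L{\left(n \right)} = 9$ ($L{\left(n \right)} = 9 + 0 = 9$)
$C{\left(P,m \right)} = \frac{m}{9}$
$\left(\left(\frac{C{\left(8,3 \right)}}{-69} + \frac{24}{75}\right) - 91\right)^{2} = \left(\left(\frac{\frac{1}{9} \cdot 3}{-69} + \frac{24}{75}\right) - 91\right)^{2} = \left(\left(\frac{1}{3} \left(- \frac{1}{69}\right) + 24 \cdot \frac{1}{75}\right) - 91\right)^{2} = \left(\left(- \frac{1}{207} + \frac{8}{25}\right) - 91\right)^{2} = \left(\frac{1631}{5175} - 91\right)^{2} = \left(- \frac{469294}{5175}\right)^{2} = \frac{220236858436}{26780625}$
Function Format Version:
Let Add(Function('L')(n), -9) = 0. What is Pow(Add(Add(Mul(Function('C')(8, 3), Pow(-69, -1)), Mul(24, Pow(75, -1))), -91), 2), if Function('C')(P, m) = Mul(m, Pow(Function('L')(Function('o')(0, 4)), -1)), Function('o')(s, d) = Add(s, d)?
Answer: Rational(220236858436, 26780625) ≈ 8223.7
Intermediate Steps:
Function('o')(s, d) = Add(d, s)
Function('L')(n) = 9 (Function('L')(n) = Add(9, 0) = 9)
Function('C')(P, m) = Mul(Rational(1, 9), m) (Function('C')(P, m) = Mul(m, Pow(9, -1)) = Mul(m, Rational(1, 9)) = Mul(Rational(1, 9), m))
Pow(Add(Add(Mul(Function('C')(8, 3), Pow(-69, -1)), Mul(24, Pow(75, -1))), -91), 2) = Pow(Add(Add(Mul(Mul(Rational(1, 9), 3), Pow(-69, -1)), Mul(24, Pow(75, -1))), -91), 2) = Pow(Add(Add(Mul(Rational(1, 3), Rational(-1, 69)), Mul(24, Rational(1, 75))), -91), 2) = Pow(Add(Add(Rational(-1, 207), Rational(8, 25)), -91), 2) = Pow(Add(Rational(1631, 5175), -91), 2) = Pow(Rational(-469294, 5175), 2) = Rational(220236858436, 26780625)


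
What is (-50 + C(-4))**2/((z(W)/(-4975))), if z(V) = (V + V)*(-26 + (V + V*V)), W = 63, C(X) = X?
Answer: -402975/14021 ≈ -28.741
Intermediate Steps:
z(V) = 2*V*(-26 + V + V**2) (z(V) = (2*V)*(-26 + (V + V**2)) = (2*V)*(-26 + V + V**2) = 2*V*(-26 + V + V**2))
(-50 + C(-4))**2/((z(W)/(-4975))) = (-50 - 4)**2/(((2*63*(-26 + 63 + 63**2))/(-4975))) = (-54)**2/(((2*63*(-26 + 63 + 3969))*(-1/4975))) = 2916/(((2*63*4006)*(-1/4975))) = 2916/((504756*(-1/4975))) = 2916/(-504756/4975) = 2916*(-4975/504756) = -402975/14021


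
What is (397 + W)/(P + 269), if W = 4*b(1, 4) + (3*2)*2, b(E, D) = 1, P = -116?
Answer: 413/153 ≈ 2.6993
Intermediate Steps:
W = 16 (W = 4*1 + (3*2)*2 = 4 + 6*2 = 4 + 12 = 16)
(397 + W)/(P + 269) = (397 + 16)/(-116 + 269) = 413/153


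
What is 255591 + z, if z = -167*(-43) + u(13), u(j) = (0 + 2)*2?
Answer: 262776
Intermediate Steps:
u(j) = 4 (u(j) = 2*2 = 4)
z = 7185 (z = -167*(-43) + 4 = 7181 + 4 = 7185)
255591 + z = 255591 + 7185 = 262776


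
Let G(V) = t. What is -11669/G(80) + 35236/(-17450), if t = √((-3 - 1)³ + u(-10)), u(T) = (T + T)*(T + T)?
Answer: -17618/8725 - 1667*√21/12 ≈ -638.62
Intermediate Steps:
u(T) = 4*T² (u(T) = (2*T)*(2*T) = 4*T²)
t = 4*√21 (t = √((-3 - 1)³ + 4*(-10)²) = √((-4)³ + 4*100) = √(-64 + 400) = √336 = 4*√21 ≈ 18.330)
G(V) = 4*√21
-11669/G(80) + 35236/(-17450) = -11669*√21/84 + 35236/(-17450) = -1667*√21/12 + 35236*(-1/17450) = -1667*√21/12 - 17618/8725 = -17618/8725 - 1667*√21/12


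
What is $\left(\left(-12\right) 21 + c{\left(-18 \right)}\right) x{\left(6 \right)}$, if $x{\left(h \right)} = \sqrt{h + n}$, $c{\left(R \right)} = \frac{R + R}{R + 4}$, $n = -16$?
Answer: $- \frac{1746 i \sqrt{10}}{7} \approx - 788.76 i$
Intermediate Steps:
$c{\left(R \right)} = \frac{2 R}{4 + R}$
$x{\left(h \right)} = \sqrt{-16 + h}$ ($x{\left(h \right)} = \sqrt{h - 16} = \sqrt{-16 + h}$)
$\left(\left(-12\right) 21 + c{\left(-18 \right)}\right) x{\left(6 \right)} = \left(\left(-12\right) 21 + 2 \left(-18\right) \frac{1}{4 - 18}\right) \sqrt{-16 + 6} = \left(-252 + 2 \left(-18\right) \frac{1}{-14}\right) \sqrt{-10} = \left(-252 + 2 \left(-18\right) \left(- \frac{1}{14}\right)\right) i \sqrt{10} = \left(-252 + \frac{18}{7}\right) i \sqrt{10} = - \frac{1746 i \sqrt{10}}{7}$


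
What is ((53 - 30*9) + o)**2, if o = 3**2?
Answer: 43264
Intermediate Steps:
o = 9
((53 - 30*9) + o)**2 = ((53 - 30*9) + 9)**2 = ((53 - 270) + 9)**2 = (-217 + 9)**2 = (-208)**2 = 43264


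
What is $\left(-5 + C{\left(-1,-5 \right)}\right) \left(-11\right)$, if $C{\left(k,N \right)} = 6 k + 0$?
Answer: $121$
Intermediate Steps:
$C{\left(k,N \right)} = 6 k$
$\left(-5 + C{\left(-1,-5 \right)}\right) \left(-11\right) = \left(-5 + 6 \left(-1\right)\right) \left(-11\right) = \left(-5 - 6\right) \left(-11\right) = \left(-11\right) \left(-11\right) = 121$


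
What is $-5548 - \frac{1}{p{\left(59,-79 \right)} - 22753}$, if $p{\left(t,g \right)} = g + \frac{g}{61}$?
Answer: $- \frac{7727426327}{1392831} \approx -5548.0$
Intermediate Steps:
$p{\left(t,g \right)} = \frac{62 g}{61}$ ($p{\left(t,g \right)} = g + g \frac{1}{61} = g + \frac{g}{61} = \frac{62 g}{61}$)
$-5548 - \frac{1}{p{\left(59,-79 \right)} - 22753} = -5548 - \frac{1}{\frac{62}{61} \left(-79\right) - 22753} = -5548 - \frac{1}{- \frac{4898}{61} - 22753} = -5548 - \frac{1}{- \frac{1392831}{61}} = -5548 - - \frac{61}{1392831} = -5548 + \frac{61}{1392831} = - \frac{7727426327}{1392831}$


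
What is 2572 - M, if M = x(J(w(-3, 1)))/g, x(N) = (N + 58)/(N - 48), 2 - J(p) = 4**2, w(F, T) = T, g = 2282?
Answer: 90974223/35371 ≈ 2572.0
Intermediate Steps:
J(p) = -14 (J(p) = 2 - 1*4**2 = 2 - 1*16 = 2 - 16 = -14)
x(N) = (58 + N)/(-48 + N)
M = -11/35371 (M = ((58 - 14)/(-48 - 14))/2282 = (44/(-62))*(1/2282) = -1/62*44*(1/2282) = -22/31*1/2282 = -11/35371 ≈ -0.00031099)
2572 - M = 2572 - 1*(-11/35371) = 2572 + 11/35371 = 90974223/35371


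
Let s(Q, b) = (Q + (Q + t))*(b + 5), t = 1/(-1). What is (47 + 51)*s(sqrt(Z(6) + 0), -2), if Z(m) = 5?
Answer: -294 + 588*sqrt(5) ≈ 1020.8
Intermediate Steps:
t = -1
s(Q, b) = (-1 + 2*Q)*(5 + b) (s(Q, b) = (Q + (Q - 1))*(b + 5) = (Q + (-1 + Q))*(5 + b) = (-1 + 2*Q)*(5 + b))
(47 + 51)*s(sqrt(Z(6) + 0), -2) = (47 + 51)*(-5 - 1*(-2) + 10*sqrt(5 + 0) + 2*sqrt(5 + 0)*(-2)) = 98*(-5 + 2 + 10*sqrt(5) + 2*sqrt(5)*(-2)) = 98*(-5 + 2 + 10*sqrt(5) - 4*sqrt(5)) = 98*(-3 + 6*sqrt(5)) = -294 + 588*sqrt(5)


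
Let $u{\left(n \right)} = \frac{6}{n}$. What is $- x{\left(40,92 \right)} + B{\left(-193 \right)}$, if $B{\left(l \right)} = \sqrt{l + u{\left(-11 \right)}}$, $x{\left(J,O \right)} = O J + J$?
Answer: $-3720 + \frac{i \sqrt{23419}}{11} \approx -3720.0 + 13.912 i$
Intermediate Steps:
$x{\left(J,O \right)} = J + J O$ ($x{\left(J,O \right)} = J O + J = J + J O$)
$B{\left(l \right)} = \sqrt{- \frac{6}{11} + l}$ ($B{\left(l \right)} = \sqrt{l + \frac{6}{-11}} = \sqrt{l + 6 \left(- \frac{1}{11}\right)} = \sqrt{l - \frac{6}{11}} = \sqrt{- \frac{6}{11} + l}$)
$- x{\left(40,92 \right)} + B{\left(-193 \right)} = - 40 \left(1 + 92\right) + \frac{\sqrt{-66 + 121 \left(-193\right)}}{11} = - 40 \cdot 93 + \frac{\sqrt{-66 - 23353}}{11} = \left(-1\right) 3720 + \frac{\sqrt{-23419}}{11} = -3720 + \frac{i \sqrt{23419}}{11}$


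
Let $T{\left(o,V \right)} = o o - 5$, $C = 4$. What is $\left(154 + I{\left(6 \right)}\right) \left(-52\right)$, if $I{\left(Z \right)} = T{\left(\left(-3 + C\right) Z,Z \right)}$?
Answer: $-9620$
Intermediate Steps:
$T{\left(o,V \right)} = -5 + o^{2}$ ($T{\left(o,V \right)} = o^{2} - 5 = -5 + o^{2}$)
$I{\left(Z \right)} = -5 + Z^{2}$ ($I{\left(Z \right)} = -5 + \left(\left(-3 + 4\right) Z\right)^{2} = -5 + \left(1 Z\right)^{2} = -5 + Z^{2}$)
$\left(154 + I{\left(6 \right)}\right) \left(-52\right) = \left(154 - \left(5 - 6^{2}\right)\right) \left(-52\right) = \left(154 + \left(-5 + 36\right)\right) \left(-52\right) = \left(154 + 31\right) \left(-52\right) = 185 \left(-52\right) = -9620$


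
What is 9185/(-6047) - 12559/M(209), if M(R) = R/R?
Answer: -75953458/6047 ≈ -12561.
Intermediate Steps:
M(R) = 1
9185/(-6047) - 12559/M(209) = 9185/(-6047) - 12559/1 = 9185*(-1/6047) - 12559*1 = -9185/6047 - 12559 = -75953458/6047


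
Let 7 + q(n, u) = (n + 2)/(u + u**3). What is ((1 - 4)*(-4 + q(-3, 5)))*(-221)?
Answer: -72981/10 ≈ -7298.1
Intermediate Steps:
q(n, u) = -7 + (2 + n)/(u + u**3) (q(n, u) = -7 + (n + 2)/(u + u**3) = -7 + (2 + n)/(u + u**3))
((1 - 4)*(-4 + q(-3, 5)))*(-221) = ((1 - 4)*(-4 + (2 - 3 - 7*5 - 7*5**3)/(5 + 5**3)))*(-221) = -3*(-4 + (2 - 3 - 35 - 7*125)/(5 + 125))*(-221) = -3*(-4 + (2 - 3 - 35 - 875)/130)*(-221) = -3*(-4 + (1/130)*(-911))*(-221) = -3*(-4 - 911/130)*(-221) = -3*(-1431/130)*(-221) = (4293/130)*(-221) = -72981/10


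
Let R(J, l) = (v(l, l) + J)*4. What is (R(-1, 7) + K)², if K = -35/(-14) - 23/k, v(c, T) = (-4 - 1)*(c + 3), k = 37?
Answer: 223711849/5476 ≈ 40853.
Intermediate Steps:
v(c, T) = -15 - 5*c (v(c, T) = -5*(3 + c) = -15 - 5*c)
R(J, l) = -60 - 20*l + 4*J (R(J, l) = ((-15 - 5*l) + J)*4 = (-15 + J - 5*l)*4 = -60 - 20*l + 4*J)
K = 139/74 (K = -35/(-14) - 23/37 = -35*(-1/14) - 23*1/37 = 5/2 - 23/37 = 139/74 ≈ 1.8784)
(R(-1, 7) + K)² = ((-60 - 20*7 + 4*(-1)) + 139/74)² = ((-60 - 140 - 4) + 139/74)² = (-204 + 139/74)² = (-14957/74)² = 223711849/5476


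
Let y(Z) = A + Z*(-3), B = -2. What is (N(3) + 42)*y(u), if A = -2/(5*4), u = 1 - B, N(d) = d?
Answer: -819/2 ≈ -409.50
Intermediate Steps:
u = 3 (u = 1 - 1*(-2) = 1 + 2 = 3)
A = -1/10 (A = -2/20 = -2*1/20 = -1/10 ≈ -0.10000)
y(Z) = -1/10 - 3*Z (y(Z) = -1/10 + Z*(-3) = -1/10 - 3*Z)
(N(3) + 42)*y(u) = (3 + 42)*(-1/10 - 3*3) = 45*(-1/10 - 9) = 45*(-91/10) = -819/2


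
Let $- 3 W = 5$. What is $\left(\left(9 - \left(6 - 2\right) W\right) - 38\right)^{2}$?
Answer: $\frac{4489}{9} \approx 498.78$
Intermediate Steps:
$W = - \frac{5}{3}$ ($W = \left(- \frac{1}{3}\right) 5 = - \frac{5}{3} \approx -1.6667$)
$\left(\left(9 - \left(6 - 2\right) W\right) - 38\right)^{2} = \left(\left(9 - \left(6 - 2\right) \left(- \frac{5}{3}\right)\right) - 38\right)^{2} = \left(\left(9 - 4 \left(- \frac{5}{3}\right)\right) - 38\right)^{2} = \left(\left(9 - - \frac{20}{3}\right) - 38\right)^{2} = \left(\left(9 + \frac{20}{3}\right) - 38\right)^{2} = \left(\frac{47}{3} - 38\right)^{2} = \left(- \frac{67}{3}\right)^{2} = \frac{4489}{9}$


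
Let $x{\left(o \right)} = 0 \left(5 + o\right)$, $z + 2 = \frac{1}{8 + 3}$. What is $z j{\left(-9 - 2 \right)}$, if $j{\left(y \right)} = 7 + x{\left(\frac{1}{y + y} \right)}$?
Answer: $- \frac{147}{11} \approx -13.364$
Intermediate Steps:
$z = - \frac{21}{11}$ ($z = -2 + \frac{1}{8 + 3} = -2 + \frac{1}{11} = - \frac{21}{11} \approx -1.9091$)
$x{\left(o \right)} = 0$
$j{\left(y \right)} = 7$ ($j{\left(y \right)} = 7 + 0 = 7$)
$z j{\left(-9 - 2 \right)} = \left(- \frac{21}{11}\right) 7 = - \frac{147}{11}$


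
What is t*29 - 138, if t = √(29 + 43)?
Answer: -138 + 174*√2 ≈ 108.07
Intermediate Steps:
t = 6*√2 (t = √72 = 6*√2 ≈ 8.4853)
t*29 - 138 = (6*√2)*29 - 138 = 174*√2 - 138 = -138 + 174*√2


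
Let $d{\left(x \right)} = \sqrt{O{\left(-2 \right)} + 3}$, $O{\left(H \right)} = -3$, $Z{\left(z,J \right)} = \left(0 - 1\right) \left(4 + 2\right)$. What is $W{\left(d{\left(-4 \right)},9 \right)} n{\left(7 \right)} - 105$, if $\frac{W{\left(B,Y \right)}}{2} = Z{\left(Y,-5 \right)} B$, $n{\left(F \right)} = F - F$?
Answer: $-105$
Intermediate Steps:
$Z{\left(z,J \right)} = -6$ ($Z{\left(z,J \right)} = \left(-1\right) 6 = -6$)
$d{\left(x \right)} = 0$ ($d{\left(x \right)} = \sqrt{-3 + 3} = \sqrt{0} = 0$)
$n{\left(F \right)} = 0$
$W{\left(B,Y \right)} = - 12 B$ ($W{\left(B,Y \right)} = 2 \left(- 6 B\right) = - 12 B$)
$W{\left(d{\left(-4 \right)},9 \right)} n{\left(7 \right)} - 105 = \left(-12\right) 0 \cdot 0 - 105 = 0 \cdot 0 - 105 = 0 - 105 = -105$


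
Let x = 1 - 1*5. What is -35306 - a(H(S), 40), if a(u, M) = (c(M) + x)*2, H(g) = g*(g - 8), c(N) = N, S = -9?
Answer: -35378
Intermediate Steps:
x = -4 (x = 1 - 5 = -4)
H(g) = g*(-8 + g)
a(u, M) = -8 + 2*M (a(u, M) = (M - 4)*2 = (-4 + M)*2 = -8 + 2*M)
-35306 - a(H(S), 40) = -35306 - (-8 + 2*40) = -35306 - (-8 + 80) = -35306 - 1*72 = -35306 - 72 = -35378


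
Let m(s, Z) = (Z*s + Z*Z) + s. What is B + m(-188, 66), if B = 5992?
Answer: -2248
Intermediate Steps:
m(s, Z) = s + Z² + Z*s (m(s, Z) = (Z*s + Z²) + s = (Z² + Z*s) + s = s + Z² + Z*s)
B + m(-188, 66) = 5992 + (-188 + 66² + 66*(-188)) = 5992 + (-188 + 4356 - 12408) = 5992 - 8240 = -2248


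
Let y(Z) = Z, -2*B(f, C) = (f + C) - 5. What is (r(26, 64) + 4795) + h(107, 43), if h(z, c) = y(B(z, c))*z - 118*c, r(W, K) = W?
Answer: -16021/2 ≈ -8010.5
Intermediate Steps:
B(f, C) = 5/2 - C/2 - f/2 (B(f, C) = -((f + C) - 5)/2 = -((C + f) - 5)/2 = -(-5 + C + f)/2 = 5/2 - C/2 - f/2)
h(z, c) = -118*c + z*(5/2 - c/2 - z/2) (h(z, c) = (5/2 - c/2 - z/2)*z - 118*c = z*(5/2 - c/2 - z/2) - 118*c = -118*c + z*(5/2 - c/2 - z/2))
(r(26, 64) + 4795) + h(107, 43) = (26 + 4795) + (-118*43 - ½*107*(-5 + 43 + 107)) = 4821 + (-5074 - ½*107*145) = 4821 + (-5074 - 15515/2) = 4821 - 25663/2 = -16021/2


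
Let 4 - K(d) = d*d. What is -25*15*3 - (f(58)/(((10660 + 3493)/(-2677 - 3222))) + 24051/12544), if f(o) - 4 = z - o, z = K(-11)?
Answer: -212721026379/177535232 ≈ -1198.2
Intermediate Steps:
K(d) = 4 - d² (K(d) = 4 - d*d = 4 - d²)
z = -117 (z = 4 - 1*(-11)² = 4 - 1*121 = 4 - 121 = -117)
f(o) = -113 - o (f(o) = 4 + (-117 - o) = -113 - o)
-25*15*3 - (f(58)/(((10660 + 3493)/(-2677 - 3222))) + 24051/12544) = -25*15*3 - ((-113 - 1*58)/(((10660 + 3493)/(-2677 - 3222))) + 24051/12544) = -375*3 - ((-113 - 58)/((14153/(-5899))) + 24051*(1/12544)) = -1125 - (-171/(14153*(-1/5899)) + 24051/12544) = -1125 - (-171/(-14153/5899) + 24051/12544) = -1125 - (-171*(-5899/14153) + 24051/12544) = -1125 - (1008729/14153 + 24051/12544) = -1125 - 1*12993890379/177535232 = -1125 - 12993890379/177535232 = -212721026379/177535232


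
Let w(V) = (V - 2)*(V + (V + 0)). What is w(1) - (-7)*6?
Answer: 40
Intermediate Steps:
w(V) = 2*V*(-2 + V) (w(V) = (-2 + V)*(V + V) = (-2 + V)*(2*V) = 2*V*(-2 + V))
w(1) - (-7)*6 = 2*1*(-2 + 1) - (-7)*6 = 2*1*(-1) - 7*(-6) = -2 + 42 = 40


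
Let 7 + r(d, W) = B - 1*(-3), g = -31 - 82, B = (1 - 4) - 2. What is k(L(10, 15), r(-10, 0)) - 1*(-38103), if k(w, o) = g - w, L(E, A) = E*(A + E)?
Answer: 37740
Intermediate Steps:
B = -5 (B = -3 - 2 = -5)
g = -113
r(d, W) = -9 (r(d, W) = -7 + (-5 - 1*(-3)) = -7 + (-5 + 3) = -7 - 2 = -9)
k(w, o) = -113 - w
k(L(10, 15), r(-10, 0)) - 1*(-38103) = (-113 - 10*(15 + 10)) - 1*(-38103) = (-113 - 10*25) + 38103 = (-113 - 1*250) + 38103 = (-113 - 250) + 38103 = -363 + 38103 = 37740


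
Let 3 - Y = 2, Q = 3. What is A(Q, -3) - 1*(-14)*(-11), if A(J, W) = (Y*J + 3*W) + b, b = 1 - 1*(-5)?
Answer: -154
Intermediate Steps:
Y = 1 (Y = 3 - 1*2 = 3 - 2 = 1)
b = 6 (b = 1 + 5 = 6)
A(J, W) = 6 + J + 3*W (A(J, W) = (1*J + 3*W) + 6 = (J + 3*W) + 6 = 6 + J + 3*W)
A(Q, -3) - 1*(-14)*(-11) = (6 + 3 + 3*(-3)) - 1*(-14)*(-11) = (6 + 3 - 9) + 14*(-11) = 0 - 154 = -154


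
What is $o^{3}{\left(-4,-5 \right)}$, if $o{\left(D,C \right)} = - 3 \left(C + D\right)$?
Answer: $19683$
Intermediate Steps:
$o{\left(D,C \right)} = - 3 C - 3 D$
$o^{3}{\left(-4,-5 \right)} = \left(\left(-3\right) \left(-5\right) - -12\right)^{3} = \left(15 + 12\right)^{3} = 27^{3} = 19683$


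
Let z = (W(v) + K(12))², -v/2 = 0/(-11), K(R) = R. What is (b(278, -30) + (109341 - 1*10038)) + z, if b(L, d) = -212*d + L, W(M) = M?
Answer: 106085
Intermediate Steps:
v = 0 (v = -0/(-11) = -0*(-1)/11 = -2*0 = 0)
b(L, d) = L - 212*d
z = 144 (z = (0 + 12)² = 12² = 144)
(b(278, -30) + (109341 - 1*10038)) + z = ((278 - 212*(-30)) + (109341 - 1*10038)) + 144 = ((278 + 6360) + (109341 - 10038)) + 144 = (6638 + 99303) + 144 = 105941 + 144 = 106085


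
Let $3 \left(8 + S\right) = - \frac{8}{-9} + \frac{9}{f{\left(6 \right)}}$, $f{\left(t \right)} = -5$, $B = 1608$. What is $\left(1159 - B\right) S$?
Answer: $\frac{503329}{135} \approx 3728.4$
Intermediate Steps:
$S = - \frac{1121}{135}$ ($S = -8 + \frac{- \frac{8}{-9} + \frac{9}{-5}}{3} = -8 + \frac{\left(-8\right) \left(- \frac{1}{9}\right) + 9 \left(- \frac{1}{5}\right)}{3} = -8 + \frac{\frac{8}{9} - \frac{9}{5}}{3} = -8 + \frac{1}{3} \left(- \frac{41}{45}\right) = -8 - \frac{41}{135} = - \frac{1121}{135} \approx -8.3037$)
$\left(1159 - B\right) S = \left(1159 - 1608\right) \left(- \frac{1121}{135}\right) = \left(-449\right) \left(- \frac{1121}{135}\right) = \frac{503329}{135}$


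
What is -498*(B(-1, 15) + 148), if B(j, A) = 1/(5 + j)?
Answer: -147657/2 ≈ -73829.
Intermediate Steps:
-498*(B(-1, 15) + 148) = -498*(1/(5 - 1) + 148) = -498*(1/4 + 148) = -498*593/4 = -147657/2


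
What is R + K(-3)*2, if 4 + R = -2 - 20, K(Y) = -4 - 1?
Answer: -36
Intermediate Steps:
K(Y) = -5
R = -26 (R = -4 + (-2 - 20) = -4 - 22 = -26)
R + K(-3)*2 = -26 - 5*2 = -26 - 10 = -36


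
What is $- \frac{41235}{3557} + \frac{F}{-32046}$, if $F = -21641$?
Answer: $- \frac{1244439773}{113987622} \approx -10.917$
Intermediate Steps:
$- \frac{41235}{3557} + \frac{F}{-32046} = - \frac{41235}{3557} - \frac{21641}{-32046} = \left(-41235\right) \frac{1}{3557} - - \frac{21641}{32046} = - \frac{41235}{3557} + \frac{21641}{32046} = - \frac{1244439773}{113987622}$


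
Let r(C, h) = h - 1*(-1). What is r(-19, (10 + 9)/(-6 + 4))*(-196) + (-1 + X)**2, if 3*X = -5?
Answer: 15058/9 ≈ 1673.1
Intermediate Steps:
X = -5/3 (X = (1/3)*(-5) = -5/3 ≈ -1.6667)
r(C, h) = 1 + h (r(C, h) = h + 1 = 1 + h)
r(-19, (10 + 9)/(-6 + 4))*(-196) + (-1 + X)**2 = (1 + (10 + 9)/(-6 + 4))*(-196) + (-1 - 5/3)**2 = (1 + 19/(-2))*(-196) + (-8/3)**2 = (1 + 19*(-1/2))*(-196) + 64/9 = (1 - 19/2)*(-196) + 64/9 = -17/2*(-196) + 64/9 = 1666 + 64/9 = 15058/9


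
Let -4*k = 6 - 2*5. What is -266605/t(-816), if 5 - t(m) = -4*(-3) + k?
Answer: 266605/8 ≈ 33326.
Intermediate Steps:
k = 1 (k = -(6 - 2*5)/4 = -(6 - 10)/4 = -¼*(-4) = 1)
t(m) = -8 (t(m) = 5 - (-4*(-3) + 1) = 5 - (12 + 1) = 5 - 1*13 = 5 - 13 = -8)
-266605/t(-816) = -266605/(-8) = -266605*(-⅛) = 266605/8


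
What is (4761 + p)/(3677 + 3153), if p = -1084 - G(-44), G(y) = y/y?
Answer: 1838/3415 ≈ 0.53821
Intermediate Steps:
G(y) = 1
p = -1085 (p = -1084 - 1*1 = -1084 - 1 = -1085)
(4761 + p)/(3677 + 3153) = (4761 - 1085)/(3677 + 3153) = 3676/6830 = 3676*(1/6830) = 1838/3415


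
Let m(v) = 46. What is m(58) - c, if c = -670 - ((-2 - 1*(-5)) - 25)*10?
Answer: 496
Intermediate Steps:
c = -450 (c = -670 - ((-2 + 5) - 25)*10 = -670 - (3 - 25)*10 = -670 - (-22)*10 = -670 - 1*(-220) = -670 + 220 = -450)
m(58) - c = 46 - 1*(-450) = 46 + 450 = 496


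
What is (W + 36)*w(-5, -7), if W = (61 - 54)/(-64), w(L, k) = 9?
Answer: 20673/64 ≈ 323.02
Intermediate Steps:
W = -7/64 (W = 7*(-1/64) = -7/64 ≈ -0.10938)
(W + 36)*w(-5, -7) = (-7/64 + 36)*9 = (2297/64)*9 = 20673/64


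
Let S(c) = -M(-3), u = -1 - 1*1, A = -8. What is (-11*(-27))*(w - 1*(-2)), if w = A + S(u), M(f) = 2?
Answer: -2376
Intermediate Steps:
u = -2 (u = -1 - 1 = -2)
S(c) = -2 (S(c) = -1*2 = -2)
w = -10 (w = -8 - 2 = -10)
(-11*(-27))*(w - 1*(-2)) = (-11*(-27))*(-10 - 1*(-2)) = 297*(-10 + 2) = 297*(-8) = -2376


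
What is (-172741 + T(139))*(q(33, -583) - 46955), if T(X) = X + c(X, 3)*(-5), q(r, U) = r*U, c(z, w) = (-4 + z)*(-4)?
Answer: 11246492988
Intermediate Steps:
c(z, w) = 16 - 4*z
q(r, U) = U*r
T(X) = -80 + 21*X (T(X) = X + (16 - 4*X)*(-5) = X + (-80 + 20*X) = -80 + 21*X)
(-172741 + T(139))*(q(33, -583) - 46955) = (-172741 + (-80 + 21*139))*(-583*33 - 46955) = (-172741 + (-80 + 2919))*(-19239 - 46955) = (-172741 + 2839)*(-66194) = -169902*(-66194) = 11246492988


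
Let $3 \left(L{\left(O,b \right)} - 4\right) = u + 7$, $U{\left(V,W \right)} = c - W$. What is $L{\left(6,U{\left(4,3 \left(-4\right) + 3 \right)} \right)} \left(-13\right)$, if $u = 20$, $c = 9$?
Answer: $-169$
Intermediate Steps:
$U{\left(V,W \right)} = 9 - W$
$L{\left(O,b \right)} = 13$ ($L{\left(O,b \right)} = 4 + \frac{20 + 7}{3} = 4 + \frac{1}{3} \cdot 27 = 4 + 9 = 13$)
$L{\left(6,U{\left(4,3 \left(-4\right) + 3 \right)} \right)} \left(-13\right) = 13 \left(-13\right) = -169$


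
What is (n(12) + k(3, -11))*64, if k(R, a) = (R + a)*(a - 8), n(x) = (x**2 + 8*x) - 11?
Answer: 24384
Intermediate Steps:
n(x) = -11 + x**2 + 8*x
k(R, a) = (-8 + a)*(R + a) (k(R, a) = (R + a)*(-8 + a) = (-8 + a)*(R + a))
(n(12) + k(3, -11))*64 = ((-11 + 12**2 + 8*12) + ((-11)**2 - 8*3 - 8*(-11) + 3*(-11)))*64 = ((-11 + 144 + 96) + (121 - 24 + 88 - 33))*64 = (229 + 152)*64 = 381*64 = 24384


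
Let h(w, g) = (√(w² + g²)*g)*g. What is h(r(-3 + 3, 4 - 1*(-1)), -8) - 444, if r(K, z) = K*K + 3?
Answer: -444 + 64*√73 ≈ 102.82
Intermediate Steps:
r(K, z) = 3 + K² (r(K, z) = K² + 3 = 3 + K²)
h(w, g) = g²*√(g² + w²) (h(w, g) = (√(g² + w²)*g)*g = (g*√(g² + w²))*g = g²*√(g² + w²))
h(r(-3 + 3, 4 - 1*(-1)), -8) - 444 = (-8)²*√((-8)² + (3 + (-3 + 3)²)²) - 444 = 64*√(64 + (3 + 0²)²) - 444 = 64*√(64 + (3 + 0)²) - 444 = 64*√(64 + 3²) - 444 = 64*√(64 + 9) - 444 = 64*√73 - 444 = -444 + 64*√73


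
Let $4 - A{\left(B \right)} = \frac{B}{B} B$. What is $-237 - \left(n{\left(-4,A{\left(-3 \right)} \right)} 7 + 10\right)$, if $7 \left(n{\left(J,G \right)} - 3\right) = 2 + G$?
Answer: $-277$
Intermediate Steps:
$A{\left(B \right)} = 4 - B$ ($A{\left(B \right)} = 4 - \frac{B}{B} B = 4 - 1 B = 4 - B$)
$n{\left(J,G \right)} = \frac{23}{7} + \frac{G}{7}$ ($n{\left(J,G \right)} = 3 + \frac{2 + G}{7} = 3 + \left(\frac{2}{7} + \frac{G}{7}\right) = \frac{23}{7} + \frac{G}{7}$)
$-237 - \left(n{\left(-4,A{\left(-3 \right)} \right)} 7 + 10\right) = -237 - \left(\left(\frac{23}{7} + \frac{4 - -3}{7}\right) 7 + 10\right) = -237 - \left(\left(\frac{23}{7} + \frac{4 + 3}{7}\right) 7 + 10\right) = -237 - \left(\left(\frac{23}{7} + \frac{1}{7} \cdot 7\right) 7 + 10\right) = -237 - \left(\left(\frac{23}{7} + 1\right) 7 + 10\right) = -237 - \left(\frac{30}{7} \cdot 7 + 10\right) = -237 - \left(30 + 10\right) = -237 - 40 = -277$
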